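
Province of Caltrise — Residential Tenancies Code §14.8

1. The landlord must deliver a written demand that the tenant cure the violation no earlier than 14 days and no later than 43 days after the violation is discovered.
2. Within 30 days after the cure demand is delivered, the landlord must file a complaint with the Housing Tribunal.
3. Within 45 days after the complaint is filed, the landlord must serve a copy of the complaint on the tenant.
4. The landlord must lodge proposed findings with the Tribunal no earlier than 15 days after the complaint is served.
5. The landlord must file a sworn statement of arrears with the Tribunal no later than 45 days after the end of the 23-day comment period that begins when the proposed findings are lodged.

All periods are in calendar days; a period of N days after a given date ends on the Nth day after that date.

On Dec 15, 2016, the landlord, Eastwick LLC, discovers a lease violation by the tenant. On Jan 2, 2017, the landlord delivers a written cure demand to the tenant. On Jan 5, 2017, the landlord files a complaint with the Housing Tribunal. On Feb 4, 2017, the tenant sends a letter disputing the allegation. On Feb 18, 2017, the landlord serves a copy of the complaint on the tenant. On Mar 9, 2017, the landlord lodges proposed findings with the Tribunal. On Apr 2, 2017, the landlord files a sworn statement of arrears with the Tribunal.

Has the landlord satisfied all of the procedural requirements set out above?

Yes

Step 1: the window is 14–43 days after Dec 15, 2016 (when the violation is discovered), so Dec 29, 2016 through Jan 27, 2017; Jan 2, 2017 falls inside that range.
Step 2: 30 days after Jan 2, 2017 (when the cure demand is delivered) is Feb 1, 2017; completed Jan 5, 2017, before the deadline.
Step 3: 45 days after Jan 5, 2017 (when the complaint is filed) is Feb 19, 2017; Feb 18, 2017 is within that limit.
Step 4: the earliest permitted date is 15 days after Feb 18, 2017 (when the complaint is served), i.e. Mar 5, 2017; Mar 9, 2017 is on or after that date.
Step 5: 45 days after Apr 1, 2017 (end of the 23-day comment period, which began when the proposed findings are lodged on Mar 9, 2017) is May 16, 2017; done Apr 2, 2017 — timely.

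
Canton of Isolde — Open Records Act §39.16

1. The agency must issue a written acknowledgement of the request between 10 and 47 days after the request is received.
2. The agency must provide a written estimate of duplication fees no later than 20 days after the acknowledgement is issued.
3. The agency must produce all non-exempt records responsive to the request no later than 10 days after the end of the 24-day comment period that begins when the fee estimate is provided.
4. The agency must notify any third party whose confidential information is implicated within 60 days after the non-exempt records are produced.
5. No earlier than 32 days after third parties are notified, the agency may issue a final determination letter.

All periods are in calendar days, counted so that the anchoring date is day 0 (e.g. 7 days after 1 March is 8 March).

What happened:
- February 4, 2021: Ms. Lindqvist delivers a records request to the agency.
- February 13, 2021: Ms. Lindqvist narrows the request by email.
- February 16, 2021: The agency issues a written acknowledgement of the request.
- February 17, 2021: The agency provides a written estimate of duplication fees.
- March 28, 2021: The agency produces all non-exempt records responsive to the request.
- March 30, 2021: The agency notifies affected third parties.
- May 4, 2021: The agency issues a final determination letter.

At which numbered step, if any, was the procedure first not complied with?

Step 1 — 10 and 47 days from February 4, 2021 (when the request is received) are February 14, 2021 and March 23, 2021 respectively; February 16, 2021 falls inside that range.
Step 2 — counting 20 days from February 16, 2021 (when the acknowledgement is issued) gives a deadline of March 8, 2021; completed February 17, 2021, before the deadline.
Step 3 — counting 10 days from March 13, 2021 (end of the 24-day comment period, which began when the fee estimate is provided on February 17, 2021) gives a deadline of March 23, 2021; not done until March 28, 2021, 5 days after the deadline.

Step 3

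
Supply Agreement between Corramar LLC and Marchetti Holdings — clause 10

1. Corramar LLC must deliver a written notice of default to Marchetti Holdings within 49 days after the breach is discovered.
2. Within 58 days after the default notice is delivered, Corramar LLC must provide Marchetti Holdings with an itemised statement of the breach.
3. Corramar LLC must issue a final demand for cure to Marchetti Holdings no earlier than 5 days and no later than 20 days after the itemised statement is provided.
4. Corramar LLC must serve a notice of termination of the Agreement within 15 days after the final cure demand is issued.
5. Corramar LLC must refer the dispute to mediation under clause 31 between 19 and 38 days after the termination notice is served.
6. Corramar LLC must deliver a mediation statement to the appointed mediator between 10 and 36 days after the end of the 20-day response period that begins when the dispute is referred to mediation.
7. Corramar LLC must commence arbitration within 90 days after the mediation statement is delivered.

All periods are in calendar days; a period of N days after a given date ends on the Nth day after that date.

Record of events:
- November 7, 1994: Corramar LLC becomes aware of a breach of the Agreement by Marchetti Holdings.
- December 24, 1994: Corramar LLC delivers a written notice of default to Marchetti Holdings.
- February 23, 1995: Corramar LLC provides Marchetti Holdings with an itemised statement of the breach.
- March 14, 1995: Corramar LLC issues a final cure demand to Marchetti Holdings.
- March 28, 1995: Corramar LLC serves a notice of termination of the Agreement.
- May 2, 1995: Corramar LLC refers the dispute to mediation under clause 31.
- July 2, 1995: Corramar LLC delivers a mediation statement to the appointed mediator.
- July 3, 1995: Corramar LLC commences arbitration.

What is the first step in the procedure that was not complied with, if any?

Step 2

(1) due by November 7, 1994 + 49 days = December 26, 1994; done December 24, 1994 — timely.
(2) due by December 24, 1994 + 58 days = February 20, 1995; not done until February 23, 1995, 3 days after the deadline.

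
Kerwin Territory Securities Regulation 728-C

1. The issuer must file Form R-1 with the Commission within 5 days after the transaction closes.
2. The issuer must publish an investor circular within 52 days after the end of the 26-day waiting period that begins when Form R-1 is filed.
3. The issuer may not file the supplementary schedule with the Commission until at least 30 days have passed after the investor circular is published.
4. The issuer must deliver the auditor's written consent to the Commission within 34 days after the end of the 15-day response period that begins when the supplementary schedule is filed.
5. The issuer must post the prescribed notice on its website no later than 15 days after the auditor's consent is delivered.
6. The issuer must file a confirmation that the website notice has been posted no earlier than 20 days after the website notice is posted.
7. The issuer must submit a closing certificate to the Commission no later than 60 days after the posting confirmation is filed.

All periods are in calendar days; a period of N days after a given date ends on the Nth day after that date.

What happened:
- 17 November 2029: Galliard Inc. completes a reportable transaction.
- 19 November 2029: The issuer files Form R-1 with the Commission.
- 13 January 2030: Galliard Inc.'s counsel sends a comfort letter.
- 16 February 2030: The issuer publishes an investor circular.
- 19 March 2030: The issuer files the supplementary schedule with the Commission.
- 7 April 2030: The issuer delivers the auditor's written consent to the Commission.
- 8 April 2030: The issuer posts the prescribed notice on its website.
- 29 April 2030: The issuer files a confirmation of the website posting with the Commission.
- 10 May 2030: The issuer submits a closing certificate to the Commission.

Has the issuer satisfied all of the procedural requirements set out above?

No

Step 1: 5 days after 17 November 2029 (when the transaction closes) is 22 November 2029; completed 19 November 2029, before the deadline.
Step 2: 52 days after 15 December 2029 (end of the 26-day waiting period, which began when Form R-1 is filed on 19 November 2029) is 5 February 2030; not done until 16 February 2030, 11 days after the deadline.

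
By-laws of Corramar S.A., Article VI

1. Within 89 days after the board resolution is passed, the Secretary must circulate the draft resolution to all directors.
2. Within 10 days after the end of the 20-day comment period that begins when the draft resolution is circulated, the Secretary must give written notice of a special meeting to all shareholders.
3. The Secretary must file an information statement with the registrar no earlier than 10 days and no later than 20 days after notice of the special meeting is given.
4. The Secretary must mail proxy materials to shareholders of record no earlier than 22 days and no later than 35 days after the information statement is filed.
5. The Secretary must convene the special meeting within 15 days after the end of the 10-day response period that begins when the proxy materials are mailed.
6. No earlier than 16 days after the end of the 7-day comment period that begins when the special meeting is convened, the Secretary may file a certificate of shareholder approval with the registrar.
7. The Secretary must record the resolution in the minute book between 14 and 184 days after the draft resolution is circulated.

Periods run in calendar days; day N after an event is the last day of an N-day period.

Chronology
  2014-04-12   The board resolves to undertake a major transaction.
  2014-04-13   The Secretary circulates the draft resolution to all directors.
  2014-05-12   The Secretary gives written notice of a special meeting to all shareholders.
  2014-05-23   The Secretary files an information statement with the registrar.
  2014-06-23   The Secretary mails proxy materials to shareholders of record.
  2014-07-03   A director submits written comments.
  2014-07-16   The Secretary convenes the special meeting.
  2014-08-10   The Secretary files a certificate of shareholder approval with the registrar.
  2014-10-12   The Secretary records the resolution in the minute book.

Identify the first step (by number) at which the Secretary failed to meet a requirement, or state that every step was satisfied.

None — every step was satisfied

(1) due by 2014-04-12 + 89 days = 2014-07-10; done 2014-04-13 — timely.
(2) due by 2014-05-03 + 10 days = 2014-05-13; 2014-05-12 is within that limit.
(3) the permitted window runs from 2014-05-12 + 10 = 2014-05-22 to 2014-05-12 + 20 = 2014-06-01; done 2014-05-23 — within the window.
(4) the permitted window runs from 2014-05-23 + 22 = 2014-06-14 to 2014-05-23 + 35 = 2014-06-27; 2014-06-23 falls inside that range.
(5) due by 2014-07-03 + 15 days = 2014-07-18; done 2014-07-16 — timely.
(6) permitted from 2014-07-23 + 16 days = 2014-08-08 onward; 2014-08-10 is on or after that date.
(7) the permitted window runs from 2014-04-13 + 14 = 2014-04-27 to 2014-04-13 + 184 = 2014-10-14; 2014-10-12 falls inside that range.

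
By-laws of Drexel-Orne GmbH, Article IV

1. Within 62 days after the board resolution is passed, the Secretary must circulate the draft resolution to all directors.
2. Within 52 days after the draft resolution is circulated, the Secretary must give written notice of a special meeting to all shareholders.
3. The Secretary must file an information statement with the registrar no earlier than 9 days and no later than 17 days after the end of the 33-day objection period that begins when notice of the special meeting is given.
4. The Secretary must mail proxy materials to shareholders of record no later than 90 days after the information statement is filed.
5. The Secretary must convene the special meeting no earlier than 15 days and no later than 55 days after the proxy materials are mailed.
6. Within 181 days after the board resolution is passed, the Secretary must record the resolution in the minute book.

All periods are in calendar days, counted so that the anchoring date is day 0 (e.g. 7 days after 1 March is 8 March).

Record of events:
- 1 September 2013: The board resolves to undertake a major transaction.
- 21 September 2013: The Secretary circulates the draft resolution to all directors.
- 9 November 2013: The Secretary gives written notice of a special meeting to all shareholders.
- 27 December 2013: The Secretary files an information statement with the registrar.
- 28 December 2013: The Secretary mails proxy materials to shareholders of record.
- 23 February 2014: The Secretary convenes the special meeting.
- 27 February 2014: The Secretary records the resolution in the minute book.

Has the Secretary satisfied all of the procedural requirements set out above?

Step 1 — counting 62 days from 1 September 2013 (when the board resolution is passed) gives a deadline of 2 November 2013; completed 21 September 2013, before the deadline.
Step 2 — counting 52 days from 21 September 2013 (when the draft resolution is circulated) gives a deadline of 12 November 2013; 9 November 2013 is within that limit.
Step 3 — 9 and 17 days from 12 December 2013 (end of the 33-day objection period, which began when notice of the special meeting is given on 9 November 2013) are 21 December 2013 and 29 December 2013 respectively; done 27 December 2013 — within the window.
Step 4 — counting 90 days from 27 December 2013 (when the information statement is filed) gives a deadline of 27 March 2014; done 28 December 2013 — timely.
Step 5 — 15 and 55 days from 28 December 2013 (when the proxy materials are mailed) are 12 January 2014 and 21 February 2014 respectively; 23 February 2014 is 2 days past the end of the window.
No need to go further; step 5 was not satisfied.

No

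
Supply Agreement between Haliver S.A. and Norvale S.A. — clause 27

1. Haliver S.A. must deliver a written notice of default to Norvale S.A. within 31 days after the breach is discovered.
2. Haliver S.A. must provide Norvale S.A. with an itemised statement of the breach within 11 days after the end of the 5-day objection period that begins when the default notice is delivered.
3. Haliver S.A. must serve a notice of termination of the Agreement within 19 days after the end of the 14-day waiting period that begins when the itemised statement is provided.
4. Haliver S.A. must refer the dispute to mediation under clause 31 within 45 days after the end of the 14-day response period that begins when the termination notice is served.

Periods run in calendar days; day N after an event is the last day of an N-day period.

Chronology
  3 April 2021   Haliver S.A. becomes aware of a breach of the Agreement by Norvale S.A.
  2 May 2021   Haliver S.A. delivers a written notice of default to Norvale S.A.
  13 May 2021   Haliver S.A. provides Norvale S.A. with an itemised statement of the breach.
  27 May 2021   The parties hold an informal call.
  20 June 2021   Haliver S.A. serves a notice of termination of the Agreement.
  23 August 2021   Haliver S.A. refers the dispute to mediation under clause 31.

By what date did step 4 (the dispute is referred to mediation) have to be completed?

18 August 2021

The termination notice is served on 20 June 2021; the 14-day response period therefore ends 4 July 2021, and step 4 runs from that date. 45 days after 4 July 2021 is 18 August 2021.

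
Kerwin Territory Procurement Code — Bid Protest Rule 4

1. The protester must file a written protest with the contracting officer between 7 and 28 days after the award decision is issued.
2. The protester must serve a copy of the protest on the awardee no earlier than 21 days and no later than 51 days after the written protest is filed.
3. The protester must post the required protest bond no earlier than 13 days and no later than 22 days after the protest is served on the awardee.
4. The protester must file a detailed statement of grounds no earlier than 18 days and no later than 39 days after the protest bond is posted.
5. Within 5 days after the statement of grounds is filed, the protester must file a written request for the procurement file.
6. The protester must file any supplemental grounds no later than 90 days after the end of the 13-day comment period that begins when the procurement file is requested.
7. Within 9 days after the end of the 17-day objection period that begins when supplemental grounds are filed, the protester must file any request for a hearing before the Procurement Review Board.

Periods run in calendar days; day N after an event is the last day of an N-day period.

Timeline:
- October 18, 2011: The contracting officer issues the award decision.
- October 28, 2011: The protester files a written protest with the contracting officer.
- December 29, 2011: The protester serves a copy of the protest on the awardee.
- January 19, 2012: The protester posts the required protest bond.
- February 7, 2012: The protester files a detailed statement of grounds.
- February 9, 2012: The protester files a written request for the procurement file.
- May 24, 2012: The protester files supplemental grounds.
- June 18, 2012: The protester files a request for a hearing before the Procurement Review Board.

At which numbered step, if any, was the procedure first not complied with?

(1) the permitted window runs from October 18, 2011 + 7 = October 25, 2011 to October 18, 2011 + 28 = November 15, 2011; done October 28, 2011, which is between those dates.
(2) the permitted window runs from October 28, 2011 + 21 = November 18, 2011 to October 28, 2011 + 51 = December 18, 2011; done December 29, 2011 — 11 days after the window closed.
The analysis stops there.

Step 2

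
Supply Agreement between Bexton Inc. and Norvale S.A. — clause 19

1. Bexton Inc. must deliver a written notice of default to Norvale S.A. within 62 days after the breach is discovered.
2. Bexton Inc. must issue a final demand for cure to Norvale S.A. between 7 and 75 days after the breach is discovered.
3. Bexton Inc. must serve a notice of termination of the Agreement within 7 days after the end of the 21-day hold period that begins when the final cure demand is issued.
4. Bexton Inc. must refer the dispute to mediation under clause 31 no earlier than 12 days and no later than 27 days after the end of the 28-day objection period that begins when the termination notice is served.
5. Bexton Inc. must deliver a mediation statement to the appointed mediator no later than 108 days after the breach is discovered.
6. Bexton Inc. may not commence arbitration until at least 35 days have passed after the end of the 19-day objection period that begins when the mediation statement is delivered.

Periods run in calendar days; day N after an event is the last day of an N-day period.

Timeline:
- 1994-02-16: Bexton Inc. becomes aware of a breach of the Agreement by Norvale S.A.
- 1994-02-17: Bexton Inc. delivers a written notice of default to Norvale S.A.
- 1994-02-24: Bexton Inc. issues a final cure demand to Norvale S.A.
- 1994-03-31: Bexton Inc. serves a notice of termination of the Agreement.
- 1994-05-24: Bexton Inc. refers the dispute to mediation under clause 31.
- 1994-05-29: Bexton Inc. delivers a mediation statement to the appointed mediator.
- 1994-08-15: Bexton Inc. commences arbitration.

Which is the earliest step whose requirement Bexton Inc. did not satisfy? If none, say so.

Step 1: 62 days after 1994-02-16 (when the breach is discovered) is 1994-04-19; completed 1994-02-17, before the deadline.
Step 2: the window is 7–75 days after 1994-02-16 (when the breach is discovered), so 1994-02-23 through 1994-05-02; 1994-02-24 falls inside that range.
Step 3: 7 days after 1994-03-17 (end of the 21-day hold period, which began when the final cure demand is issued on 1994-02-24) is 1994-03-24; done 1994-03-31 — 7 days late.

Step 3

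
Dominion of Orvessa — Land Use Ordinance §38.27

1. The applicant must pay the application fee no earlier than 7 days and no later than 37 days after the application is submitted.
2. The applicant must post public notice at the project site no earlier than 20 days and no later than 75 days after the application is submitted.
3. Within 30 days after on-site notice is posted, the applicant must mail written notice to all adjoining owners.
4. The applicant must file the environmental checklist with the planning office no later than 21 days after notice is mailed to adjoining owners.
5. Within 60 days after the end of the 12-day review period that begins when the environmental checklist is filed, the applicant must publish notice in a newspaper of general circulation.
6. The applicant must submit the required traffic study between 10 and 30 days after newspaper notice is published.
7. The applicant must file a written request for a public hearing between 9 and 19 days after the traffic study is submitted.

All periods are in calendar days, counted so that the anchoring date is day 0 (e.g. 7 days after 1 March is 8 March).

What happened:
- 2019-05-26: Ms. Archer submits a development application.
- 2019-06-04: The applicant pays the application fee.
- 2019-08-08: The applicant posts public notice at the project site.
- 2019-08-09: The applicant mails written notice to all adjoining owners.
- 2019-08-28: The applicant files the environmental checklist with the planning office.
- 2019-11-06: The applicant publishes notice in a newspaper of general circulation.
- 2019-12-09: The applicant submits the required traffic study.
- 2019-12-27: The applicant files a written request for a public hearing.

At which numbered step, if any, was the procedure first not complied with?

Step 6

Step 1: the window is 7–37 days after 2019-05-26 (when the application is submitted), so 2019-06-02 through 2019-07-02; done 2019-06-04 — within the window.
Step 2: the window is 20–75 days after 2019-05-26 (when the application is submitted), so 2019-06-15 through 2019-08-09; done 2019-08-08 — within the window.
Step 3: 30 days after 2019-08-08 (when on-site notice is posted) is 2019-09-07; done 2019-08-09 — timely.
Step 4: 21 days after 2019-08-09 (when notice is mailed to adjoining owners) is 2019-08-30; done 2019-08-28 — timely.
Step 5: 60 days after 2019-09-09 (end of the 12-day review period, which began when the environmental checklist is filed on 2019-08-28) is 2019-11-08; completed 2019-11-06, before the deadline.
Step 6: the window is 10–30 days after 2019-11-06 (when newspaper notice is published), so 2019-11-16 through 2019-12-06; 2019-12-09 is 3 days past the end of the window.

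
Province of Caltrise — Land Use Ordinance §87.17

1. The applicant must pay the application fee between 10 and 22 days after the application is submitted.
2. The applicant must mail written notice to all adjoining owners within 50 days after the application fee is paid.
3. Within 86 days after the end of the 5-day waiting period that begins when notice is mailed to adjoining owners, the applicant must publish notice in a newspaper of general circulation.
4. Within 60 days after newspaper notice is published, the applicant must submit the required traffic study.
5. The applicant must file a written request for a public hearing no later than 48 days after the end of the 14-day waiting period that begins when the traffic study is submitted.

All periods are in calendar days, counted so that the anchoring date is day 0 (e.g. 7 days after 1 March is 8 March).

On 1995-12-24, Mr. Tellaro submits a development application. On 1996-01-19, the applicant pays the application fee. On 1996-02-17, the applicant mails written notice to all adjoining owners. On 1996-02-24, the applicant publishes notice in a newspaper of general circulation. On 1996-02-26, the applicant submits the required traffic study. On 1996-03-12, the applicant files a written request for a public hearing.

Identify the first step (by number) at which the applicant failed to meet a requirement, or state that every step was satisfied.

Step 1

Step 1 — 10 and 22 days from 1995-12-24 (when the application is submitted) are 1996-01-03 and 1996-01-15 respectively; done 1996-01-19 — 4 days after the window closed.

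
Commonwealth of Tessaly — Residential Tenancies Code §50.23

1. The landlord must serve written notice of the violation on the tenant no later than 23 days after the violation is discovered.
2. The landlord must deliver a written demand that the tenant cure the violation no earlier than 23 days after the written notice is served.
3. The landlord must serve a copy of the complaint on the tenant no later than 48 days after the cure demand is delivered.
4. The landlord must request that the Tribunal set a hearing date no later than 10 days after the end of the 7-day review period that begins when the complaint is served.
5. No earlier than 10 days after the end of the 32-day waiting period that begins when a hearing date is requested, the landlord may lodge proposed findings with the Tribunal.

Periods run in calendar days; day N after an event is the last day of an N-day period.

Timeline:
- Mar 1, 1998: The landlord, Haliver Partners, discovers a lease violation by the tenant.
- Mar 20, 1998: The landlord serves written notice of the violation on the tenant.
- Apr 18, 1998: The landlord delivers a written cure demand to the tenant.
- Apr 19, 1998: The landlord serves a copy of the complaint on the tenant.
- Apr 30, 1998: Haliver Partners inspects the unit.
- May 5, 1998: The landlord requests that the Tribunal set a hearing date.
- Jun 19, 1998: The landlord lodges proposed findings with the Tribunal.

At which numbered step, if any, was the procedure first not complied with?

(1) due by Mar 1, 1998 + 23 days = Mar 24, 1998; completed Mar 20, 1998, before the deadline.
(2) permitted from Mar 20, 1998 + 23 days = Apr 12, 1998 onward; done Apr 18, 1998, after the minimum wait.
(3) due by Apr 18, 1998 + 48 days = Jun 5, 1998; completed Apr 19, 1998, before the deadline.
(4) due by Apr 26, 1998 + 10 days = May 6, 1998; May 5, 1998 is within that limit.
(5) permitted from Jun 6, 1998 + 10 days = Jun 16, 1998 onward; done Jun 19, 1998, after the minimum wait.

None — every step was satisfied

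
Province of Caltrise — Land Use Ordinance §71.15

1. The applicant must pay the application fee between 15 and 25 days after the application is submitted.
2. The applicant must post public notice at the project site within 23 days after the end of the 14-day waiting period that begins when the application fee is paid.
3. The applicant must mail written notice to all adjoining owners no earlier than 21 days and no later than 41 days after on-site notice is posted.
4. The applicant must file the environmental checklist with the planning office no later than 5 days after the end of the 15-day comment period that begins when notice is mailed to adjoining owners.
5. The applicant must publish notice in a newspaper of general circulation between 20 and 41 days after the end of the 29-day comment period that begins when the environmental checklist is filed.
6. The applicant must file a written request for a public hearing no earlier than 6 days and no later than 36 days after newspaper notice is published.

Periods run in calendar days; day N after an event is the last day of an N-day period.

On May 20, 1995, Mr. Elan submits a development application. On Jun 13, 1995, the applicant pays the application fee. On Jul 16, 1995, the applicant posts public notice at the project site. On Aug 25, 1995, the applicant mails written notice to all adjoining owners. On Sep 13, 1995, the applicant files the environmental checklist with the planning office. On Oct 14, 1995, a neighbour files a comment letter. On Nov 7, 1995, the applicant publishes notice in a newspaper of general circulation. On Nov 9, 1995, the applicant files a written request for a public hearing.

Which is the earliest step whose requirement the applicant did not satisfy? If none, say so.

Step 6

Step 1: the window is 15–25 days after May 20, 1995 (when the application is submitted), so Jun 4, 1995 through Jun 14, 1995; done Jun 13, 1995 — within the window.
Step 2: 23 days after Jun 27, 1995 (end of the 14-day waiting period, which began when the application fee is paid on Jun 13, 1995) is Jul 20, 1995; Jul 16, 1995 is within that limit.
Step 3: the window is 21–41 days after Jul 16, 1995 (when on-site notice is posted), so Aug 6, 1995 through Aug 26, 1995; done Aug 25, 1995, which is between those dates.
Step 4: 5 days after Sep 9, 1995 (end of the 15-day comment period, which began when notice is mailed to adjoining owners on Aug 25, 1995) is Sep 14, 1995; Sep 13, 1995 is within that limit.
Step 5: the window is 20–41 days after Oct 12, 1995 (end of the 29-day comment period, which began when the environmental checklist is filed on Sep 13, 1995), so Nov 1, 1995 through Nov 22, 1995; Nov 7, 1995 falls inside that range.
Step 6: the window is 6–36 days after Nov 7, 1995 (when newspaper notice is published), so Nov 13, 1995 through Dec 13, 1995; done Nov 9, 1995 — 4 days before the window opened.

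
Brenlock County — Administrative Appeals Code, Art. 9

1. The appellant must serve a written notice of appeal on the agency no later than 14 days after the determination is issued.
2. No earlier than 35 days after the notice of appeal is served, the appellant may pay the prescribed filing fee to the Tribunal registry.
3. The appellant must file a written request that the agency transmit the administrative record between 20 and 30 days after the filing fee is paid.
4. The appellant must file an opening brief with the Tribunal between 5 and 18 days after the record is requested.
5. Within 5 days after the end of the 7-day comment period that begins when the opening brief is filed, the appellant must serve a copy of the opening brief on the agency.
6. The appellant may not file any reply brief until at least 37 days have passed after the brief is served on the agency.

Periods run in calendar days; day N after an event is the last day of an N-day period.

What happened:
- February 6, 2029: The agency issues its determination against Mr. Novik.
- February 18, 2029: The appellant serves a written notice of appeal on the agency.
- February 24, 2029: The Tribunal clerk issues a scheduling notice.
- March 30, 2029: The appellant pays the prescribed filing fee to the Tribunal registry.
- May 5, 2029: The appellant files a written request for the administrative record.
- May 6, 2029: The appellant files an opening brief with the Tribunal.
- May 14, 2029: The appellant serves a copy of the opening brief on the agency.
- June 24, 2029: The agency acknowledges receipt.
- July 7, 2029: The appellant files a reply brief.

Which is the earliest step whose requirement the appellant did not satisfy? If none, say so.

Step 1: 14 days after February 6, 2029 (when the determination is issued) is February 20, 2029; completed February 18, 2029, before the deadline.
Step 2: the earliest permitted date is 35 days after February 18, 2029 (when the notice of appeal is served), i.e. March 25, 2029; done March 30, 2029, after the minimum wait.
Step 3: the window is 20–30 days after March 30, 2029 (when the filing fee is paid), so April 19, 2029 through April 29, 2029; done May 5, 2029 — 6 days after the window closed.
The analysis stops there.

Step 3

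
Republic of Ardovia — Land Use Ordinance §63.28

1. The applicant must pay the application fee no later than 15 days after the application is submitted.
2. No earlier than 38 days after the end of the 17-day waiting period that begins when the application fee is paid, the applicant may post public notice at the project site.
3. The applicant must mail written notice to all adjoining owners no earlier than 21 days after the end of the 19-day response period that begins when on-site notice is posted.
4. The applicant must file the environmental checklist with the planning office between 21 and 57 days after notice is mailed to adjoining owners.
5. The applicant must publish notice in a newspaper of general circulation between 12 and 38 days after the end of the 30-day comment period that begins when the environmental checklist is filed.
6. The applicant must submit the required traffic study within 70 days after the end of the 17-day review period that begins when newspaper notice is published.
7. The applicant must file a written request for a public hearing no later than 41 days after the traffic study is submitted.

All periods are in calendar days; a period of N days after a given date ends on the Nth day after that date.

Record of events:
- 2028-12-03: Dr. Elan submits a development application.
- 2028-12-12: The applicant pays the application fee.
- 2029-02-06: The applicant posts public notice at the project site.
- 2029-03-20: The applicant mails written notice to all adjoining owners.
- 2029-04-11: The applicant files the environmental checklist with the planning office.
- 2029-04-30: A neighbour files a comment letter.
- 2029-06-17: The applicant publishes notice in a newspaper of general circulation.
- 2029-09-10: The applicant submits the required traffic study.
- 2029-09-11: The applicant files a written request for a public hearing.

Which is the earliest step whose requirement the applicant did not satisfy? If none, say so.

None — every step was satisfied

(1) due by 2028-12-03 + 15 days = 2028-12-18; done 2028-12-12 — timely.
(2) permitted from 2028-12-29 + 38 days = 2029-02-05 onward; done 2029-02-06, after the minimum wait.
(3) permitted from 2029-02-25 + 21 days = 2029-03-18 onward; done 2029-03-20, after the minimum wait.
(4) the permitted window runs from 2029-03-20 + 21 = 2029-04-10 to 2029-03-20 + 57 = 2029-05-16; done 2029-04-11, which is between those dates.
(5) the permitted window runs from 2029-05-11 + 12 = 2029-05-23 to 2029-05-11 + 38 = 2029-06-18; 2029-06-17 falls inside that range.
(6) due by 2029-07-04 + 70 days = 2029-09-12; completed 2029-09-10, before the deadline.
(7) due by 2029-09-10 + 41 days = 2029-10-21; done 2029-09-11 — timely.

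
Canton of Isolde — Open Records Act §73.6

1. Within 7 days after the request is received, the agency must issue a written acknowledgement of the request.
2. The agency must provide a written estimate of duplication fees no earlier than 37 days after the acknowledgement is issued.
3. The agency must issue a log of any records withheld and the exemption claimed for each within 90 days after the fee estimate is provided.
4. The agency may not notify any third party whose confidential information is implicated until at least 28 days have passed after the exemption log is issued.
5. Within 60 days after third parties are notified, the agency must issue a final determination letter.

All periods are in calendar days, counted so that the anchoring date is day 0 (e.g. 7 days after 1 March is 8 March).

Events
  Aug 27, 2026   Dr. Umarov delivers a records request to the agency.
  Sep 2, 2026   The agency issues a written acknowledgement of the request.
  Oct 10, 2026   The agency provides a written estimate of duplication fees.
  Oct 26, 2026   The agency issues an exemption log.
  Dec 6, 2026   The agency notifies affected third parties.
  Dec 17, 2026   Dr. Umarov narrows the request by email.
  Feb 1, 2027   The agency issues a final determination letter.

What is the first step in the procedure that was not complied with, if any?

Step 1: 7 days after Aug 27, 2026 (when the request is received) is Sep 3, 2026; Sep 2, 2026 is within that limit.
Step 2: the earliest permitted date is 37 days after Sep 2, 2026 (when the acknowledgement is issued), i.e. Oct 9, 2026; Oct 10, 2026 is on or after that date.
Step 3: 90 days after Oct 10, 2026 (when the fee estimate is provided) is Jan 8, 2027; Oct 26, 2026 is within that limit.
Step 4: the earliest permitted date is 28 days after Oct 26, 2026 (when the exemption log is issued), i.e. Nov 23, 2026; Dec 6, 2026 is on or after that date.
Step 5: 60 days after Dec 6, 2026 (when third parties are notified) is Feb 4, 2027; completed Feb 1, 2027, before the deadline.

None — every step was satisfied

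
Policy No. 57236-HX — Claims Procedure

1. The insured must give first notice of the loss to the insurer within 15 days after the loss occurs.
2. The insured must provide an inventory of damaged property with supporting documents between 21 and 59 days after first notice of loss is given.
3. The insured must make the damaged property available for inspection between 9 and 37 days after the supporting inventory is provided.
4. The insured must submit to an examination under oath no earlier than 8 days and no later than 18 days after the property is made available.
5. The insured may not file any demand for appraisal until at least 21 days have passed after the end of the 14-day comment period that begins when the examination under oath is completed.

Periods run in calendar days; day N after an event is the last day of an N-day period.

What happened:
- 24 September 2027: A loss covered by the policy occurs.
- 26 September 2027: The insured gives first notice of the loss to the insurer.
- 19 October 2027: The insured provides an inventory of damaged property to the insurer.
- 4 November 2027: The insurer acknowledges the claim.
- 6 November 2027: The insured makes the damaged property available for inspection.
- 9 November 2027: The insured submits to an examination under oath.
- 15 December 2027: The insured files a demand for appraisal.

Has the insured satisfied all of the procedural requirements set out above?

Step 1 — counting 15 days from 24 September 2027 (when the loss occurs) gives a deadline of 9 October 2027; 26 September 2027 is within that limit.
Step 2 — 21 and 59 days from 26 September 2027 (when first notice of loss is given) are 17 October 2027 and 24 November 2027 respectively; done 19 October 2027, which is between those dates.
Step 3 — 9 and 37 days from 19 October 2027 (when the supporting inventory is provided) are 28 October 2027 and 25 November 2027 respectively; 6 November 2027 falls inside that range.
Step 4 — 8 and 18 days from 6 November 2027 (when the property is made available) are 14 November 2027 and 24 November 2027 respectively; 9 November 2027 is 5 days too early.

No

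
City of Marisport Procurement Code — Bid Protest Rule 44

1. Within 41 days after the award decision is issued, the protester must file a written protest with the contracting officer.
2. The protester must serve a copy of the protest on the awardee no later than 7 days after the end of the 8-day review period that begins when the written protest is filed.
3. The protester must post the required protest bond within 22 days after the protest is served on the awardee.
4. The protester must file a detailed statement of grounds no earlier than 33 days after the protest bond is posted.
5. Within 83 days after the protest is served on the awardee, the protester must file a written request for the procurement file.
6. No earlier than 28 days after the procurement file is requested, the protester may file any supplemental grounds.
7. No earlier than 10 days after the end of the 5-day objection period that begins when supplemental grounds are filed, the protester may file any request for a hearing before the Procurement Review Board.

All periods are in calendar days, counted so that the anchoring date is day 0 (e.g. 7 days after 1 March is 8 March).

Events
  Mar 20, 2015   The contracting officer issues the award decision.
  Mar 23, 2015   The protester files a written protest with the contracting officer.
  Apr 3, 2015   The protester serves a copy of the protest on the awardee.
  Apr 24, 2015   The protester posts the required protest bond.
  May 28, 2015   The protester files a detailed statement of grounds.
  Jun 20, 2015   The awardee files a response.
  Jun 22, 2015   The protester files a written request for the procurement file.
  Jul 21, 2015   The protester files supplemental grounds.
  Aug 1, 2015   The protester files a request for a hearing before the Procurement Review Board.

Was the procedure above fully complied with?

(1) due by Mar 20, 2015 + 41 days = Apr 30, 2015; Mar 23, 2015 is within that limit.
(2) due by Mar 31, 2015 + 7 days = Apr 7, 2015; completed Apr 3, 2015, before the deadline.
(3) due by Apr 3, 2015 + 22 days = Apr 25, 2015; Apr 24, 2015 is within that limit.
(4) permitted from Apr 24, 2015 + 33 days = May 27, 2015 onward; May 28, 2015 is on or after that date.
(5) due by Apr 3, 2015 + 83 days = Jun 25, 2015; completed Jun 22, 2015, before the deadline.
(6) permitted from Jun 22, 2015 + 28 days = Jul 20, 2015 onward; done Jul 21, 2015, after the minimum wait.
(7) permitted from Jul 26, 2015 + 10 days = Aug 5, 2015 onward; done Aug 1, 2015 — 4 days too early.
Later steps need not be reached.

No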